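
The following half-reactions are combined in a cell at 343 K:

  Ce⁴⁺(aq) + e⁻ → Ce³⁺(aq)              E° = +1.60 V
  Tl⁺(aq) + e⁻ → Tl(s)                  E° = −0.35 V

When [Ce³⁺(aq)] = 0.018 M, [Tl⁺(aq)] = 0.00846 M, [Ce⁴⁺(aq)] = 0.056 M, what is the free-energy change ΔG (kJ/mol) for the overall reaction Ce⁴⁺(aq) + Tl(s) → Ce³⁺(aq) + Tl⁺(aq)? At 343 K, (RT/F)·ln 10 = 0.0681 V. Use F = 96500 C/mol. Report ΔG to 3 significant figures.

−205 kJ/mol

The standard cell potential is +1.60 − (−0.35) = +1.95 V, with n = 1 electron in the balanced equation.
Here Q = ([Ce³⁺(aq)]·[Tl⁺(aq)]) / [Ce⁴⁺(aq)] = 0.00272 (log Q = −2.566), giving E = +1.95 − (0.0681/1)·(−2.566) = +2.1247 V.
Finally ΔG = −nFE = −(1)(96500 C/mol)(+2.1247 V) = −205 kJ/mol.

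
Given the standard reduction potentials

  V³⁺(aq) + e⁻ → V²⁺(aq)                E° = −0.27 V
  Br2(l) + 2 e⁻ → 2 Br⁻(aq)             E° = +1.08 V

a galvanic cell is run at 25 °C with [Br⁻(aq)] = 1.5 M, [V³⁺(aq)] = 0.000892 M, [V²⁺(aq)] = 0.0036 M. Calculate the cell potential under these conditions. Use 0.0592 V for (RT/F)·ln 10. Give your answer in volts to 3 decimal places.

The Br₂/Br⁻ couple has the more positive E°, so it is the cathode; V³⁺/V²⁺ is the anode.
The standard potential is +1.08 − (−0.27) = +1.35 V and the balanced reaction transfers n = 2 electrons.
The balanced reaction is Br2(l) + 2 V²⁺(aq) → 2 Br⁻(aq) + 2 V³⁺(aq), so Q = ([Br⁻(aq)]^2·[V³⁺(aq)]^2) / [V²⁺(aq)]^2 = 0.138 and log Q = −0.860.
By the Nernst equation, E = +1.35 − (0.0592/2)·(−0.860) = +1.375 V.

+1.375 V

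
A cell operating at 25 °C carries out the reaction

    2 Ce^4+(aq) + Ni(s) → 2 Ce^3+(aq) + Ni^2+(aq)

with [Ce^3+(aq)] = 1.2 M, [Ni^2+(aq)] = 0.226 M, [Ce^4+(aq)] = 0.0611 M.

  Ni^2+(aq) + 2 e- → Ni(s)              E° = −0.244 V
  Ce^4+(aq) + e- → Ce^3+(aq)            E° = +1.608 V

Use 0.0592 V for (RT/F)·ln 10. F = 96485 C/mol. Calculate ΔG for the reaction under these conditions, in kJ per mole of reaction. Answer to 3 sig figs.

E°cell = +1.608 − (−0.244) = +1.852 V; the balanced reaction transfers n = 2 electrons.
Q = ([Ce^3+(aq)]^2·[Ni^2+(aq)]) / [Ce^4+(aq)]^2 = 87.2, so log Q = 1.940 and E = +1.852 − (0.0592/2)(1.940) = +1.7946 V.
Finally ΔG = −nFE = −(2)(96485 C/mol)(+1.7946 V) = −346 kJ/mol.

−346 kJ/mol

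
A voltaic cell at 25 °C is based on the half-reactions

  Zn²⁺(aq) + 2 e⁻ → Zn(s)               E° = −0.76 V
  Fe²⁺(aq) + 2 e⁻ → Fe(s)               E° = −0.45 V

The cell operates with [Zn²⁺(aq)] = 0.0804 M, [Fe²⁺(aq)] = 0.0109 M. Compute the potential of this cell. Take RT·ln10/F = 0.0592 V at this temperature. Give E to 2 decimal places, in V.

The Fe²⁺/Fe couple has the more positive E°, so it is the cathode; Zn²⁺/Zn is the anode.
E°cell = −0.45 − (−0.76) = +0.31 V, with n = 2 electrons transferred.
Balancing gives Fe²⁺(aq) + Zn(s) → Fe(s) + Zn²⁺(aq); hence Q = [Zn²⁺(aq)] / [Fe²⁺(aq)] = 7.38 (log Q = 0.868).
Applying E = E° − (RT ln10/nF)·log Q gives +0.31 − (0.0592/2)(0.868) = +0.28 V.

+0.28 V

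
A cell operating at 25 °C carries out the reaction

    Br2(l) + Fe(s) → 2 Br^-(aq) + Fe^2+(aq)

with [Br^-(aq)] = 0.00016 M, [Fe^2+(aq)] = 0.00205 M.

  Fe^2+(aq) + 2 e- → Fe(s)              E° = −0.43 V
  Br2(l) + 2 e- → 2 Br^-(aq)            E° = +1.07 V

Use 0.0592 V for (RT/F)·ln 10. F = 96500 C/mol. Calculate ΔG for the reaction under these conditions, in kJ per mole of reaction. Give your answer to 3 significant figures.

−348 kJ/mol

The standard cell potential is +1.07 − (−0.43) = +1.50 V, with n = 2 electrons in the balanced equation.
The reaction quotient is [Br^-(aq)]^2·[Fe^2+(aq)] = 5.25×10^−11; by Nernst, E = +1.50 − (0.0592/2)(−10.280) = +1.8043 V.
Finally ΔG = −nFE = −(2)(96500 C/mol)(+1.8043 V) = −348 kJ/mol.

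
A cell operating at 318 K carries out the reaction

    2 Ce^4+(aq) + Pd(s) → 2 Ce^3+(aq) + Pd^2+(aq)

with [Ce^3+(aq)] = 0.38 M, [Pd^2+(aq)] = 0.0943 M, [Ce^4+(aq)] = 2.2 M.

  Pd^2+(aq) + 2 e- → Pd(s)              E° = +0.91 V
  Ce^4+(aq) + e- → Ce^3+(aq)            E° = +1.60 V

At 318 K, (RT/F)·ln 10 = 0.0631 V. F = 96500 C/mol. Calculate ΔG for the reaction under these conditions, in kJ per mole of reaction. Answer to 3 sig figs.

−149 kJ/mol

With Ce⁴⁺/Ce³⁺ reduced at the cathode, E°cell = +1.60 − (+0.91) = +0.69 V and n = 2.
The reaction quotient is ([Ce^3+(aq)]^2·[Pd^2+(aq)]) / [Ce^4+(aq)]^2 = 0.00281; by Nernst, E = +0.69 − (0.0631/2)(−2.551) = +0.7705 V.
ΔG = −nFE = −(2)(96500)(+0.7705) J/mol = −149 kJ/mol.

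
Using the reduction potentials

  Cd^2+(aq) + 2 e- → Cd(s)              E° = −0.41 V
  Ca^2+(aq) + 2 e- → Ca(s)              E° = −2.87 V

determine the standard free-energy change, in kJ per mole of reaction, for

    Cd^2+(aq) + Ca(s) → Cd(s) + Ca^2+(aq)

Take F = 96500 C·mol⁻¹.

In the reaction as written Cd^2+(aq) is reduced, so the Cd²⁺/Cd couple is the cathode and Ca²⁺/Ca is the anode.
E°cell = −0.41 − (−2.87) = +2.46 V; balancing electrons gives n = 2.
ΔG° = −nFE°cell = −(2)(96500)(+2.46) J/mol = −475 kJ/mol.

−475 kJ/mol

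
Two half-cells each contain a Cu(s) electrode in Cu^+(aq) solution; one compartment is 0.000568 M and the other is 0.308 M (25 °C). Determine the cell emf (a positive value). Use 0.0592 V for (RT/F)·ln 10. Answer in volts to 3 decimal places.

For a concentration cell E°cell = 0, since both electrodes use the same couple.
The compartment with the higher Cu^+(aq) concentration (0.308 M) acts as the cathode; ions are reduced there and produced at the dilute (0.000568 M) anode.
With n = 1, Ecell = −(0.0592/1)·log([dilute]/[conc]) = −(0.0592/1)·log(0.000568/0.308) = +0.162 V.

0.162 V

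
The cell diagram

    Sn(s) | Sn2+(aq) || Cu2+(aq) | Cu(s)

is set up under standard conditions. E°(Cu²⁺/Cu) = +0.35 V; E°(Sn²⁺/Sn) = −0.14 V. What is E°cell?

+0.49 V

By convention the left-hand electrode in cell notation is the anode (oxidation) and the right-hand electrode is the cathode (reduction).
E°cell = E°(right) − E°(left) = +0.35 − (−0.14) = +0.49 V.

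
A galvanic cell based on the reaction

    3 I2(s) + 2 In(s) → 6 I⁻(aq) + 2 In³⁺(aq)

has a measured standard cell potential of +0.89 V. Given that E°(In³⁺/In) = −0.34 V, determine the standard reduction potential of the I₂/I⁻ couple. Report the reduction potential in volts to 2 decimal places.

In the reaction as written the I₂/I⁻ couple is reduced (cathode) and In³⁺/In is oxidized (anode), so E°cell = E°(I₂/I⁻) − E°(In³⁺/In).
E°(I₂/I⁻) = E°cell + E°(anode) = +0.89 + (−0.34) = +0.55 V.

+0.55 V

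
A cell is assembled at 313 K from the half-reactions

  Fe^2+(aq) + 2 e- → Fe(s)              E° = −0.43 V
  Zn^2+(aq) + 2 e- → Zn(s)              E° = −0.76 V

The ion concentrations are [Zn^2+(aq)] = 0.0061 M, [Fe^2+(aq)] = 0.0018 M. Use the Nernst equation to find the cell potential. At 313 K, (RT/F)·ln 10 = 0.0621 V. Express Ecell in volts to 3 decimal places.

Since E°(Fe²⁺/Fe) > E°(Zn²⁺/Zn), Fe²⁺/Fe serves as the cathode.
The standard potential is −0.43 − (−0.76) = +0.33 V and the balanced reaction transfers n = 2 electrons.
For the overall reaction Fe^2+(aq) + Zn(s) → Fe(s) + Zn^2+(aq), Q = [Zn^2+(aq)] / [Fe^2+(aq)] = 3.39, giving log Q = 0.530.
By the Nernst equation, E = +0.33 − (0.0621/2)·(0.530) = +0.314 V.

+0.314 V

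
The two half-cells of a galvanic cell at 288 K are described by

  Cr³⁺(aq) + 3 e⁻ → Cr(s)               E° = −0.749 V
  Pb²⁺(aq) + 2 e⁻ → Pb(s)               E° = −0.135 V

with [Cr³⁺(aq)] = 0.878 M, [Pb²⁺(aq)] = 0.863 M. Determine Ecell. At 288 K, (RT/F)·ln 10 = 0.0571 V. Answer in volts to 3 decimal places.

Since E°(Pb²⁺/Pb) > E°(Cr³⁺/Cr), Pb²⁺/Pb serves as the cathode.
E°cell = −0.135 − (−0.749) = +0.614 V, with n = 6 electrons transferred.
For the overall reaction 3 Pb²⁺(aq) + 2 Cr(s) → 3 Pb(s) + 2 Cr³⁺(aq), Q = [Cr³⁺(aq)]^2 / [Pb²⁺(aq)]^3 = 1.2, giving log Q = 0.079.
Applying E = E° − (RT ln10/nF)·log Q gives +0.614 − (0.0571/6)(0.079) = +0.613 V.

+0.613 V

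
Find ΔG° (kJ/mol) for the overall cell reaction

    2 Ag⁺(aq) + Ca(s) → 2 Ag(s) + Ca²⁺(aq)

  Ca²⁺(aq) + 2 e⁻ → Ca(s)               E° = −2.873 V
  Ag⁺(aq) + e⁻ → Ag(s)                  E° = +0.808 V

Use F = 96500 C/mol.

In the reaction as written Ag⁺(aq) is reduced, so the Ag⁺/Ag couple is the cathode and Ca²⁺/Ca is the anode.
E°cell = +0.808 − (−2.873) = +3.681 V; balancing electrons gives n = 2.
ΔG° = −nFE°cell = −(2)(96500)(+3.681) J/mol = −710 kJ/mol.

−710 kJ/mol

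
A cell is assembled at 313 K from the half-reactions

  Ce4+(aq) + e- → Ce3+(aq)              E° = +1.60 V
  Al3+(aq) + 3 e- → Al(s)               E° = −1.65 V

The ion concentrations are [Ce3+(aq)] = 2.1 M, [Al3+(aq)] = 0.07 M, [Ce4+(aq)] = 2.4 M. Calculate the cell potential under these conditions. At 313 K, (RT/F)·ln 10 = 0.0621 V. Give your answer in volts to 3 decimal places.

+3.278 V

The Ce⁴⁺/Ce³⁺ couple has the more positive E°, so it is the cathode; Al³⁺/Al is the anode.
The standard potential is +1.60 − (−1.65) = +3.25 V and the balanced reaction transfers n = 3 electrons.
The balanced reaction is 3 Ce4+(aq) + Al(s) → 3 Ce3+(aq) + Al3+(aq), so Q = ([Ce3+(aq)]^3·[Al3+(aq)]) / [Ce4+(aq)]^3 = 0.0469 and log Q = −1.329.
By the Nernst equation, E = +3.25 − (0.0621/3)·(−1.329) = +3.278 V.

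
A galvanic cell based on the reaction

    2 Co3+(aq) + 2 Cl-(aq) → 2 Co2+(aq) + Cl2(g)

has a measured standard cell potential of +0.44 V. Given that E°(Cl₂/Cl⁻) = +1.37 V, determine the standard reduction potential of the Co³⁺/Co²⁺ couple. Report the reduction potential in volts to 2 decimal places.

+1.81 V

In the reaction as written the Co³⁺/Co²⁺ couple is reduced (cathode) and Cl₂/Cl⁻ is oxidized (anode), so E°cell = E°(Co³⁺/Co²⁺) − E°(Cl₂/Cl⁻).
E°(Co³⁺/Co²⁺) = E°cell + E°(anode) = +0.44 + (+1.37) = +1.81 V.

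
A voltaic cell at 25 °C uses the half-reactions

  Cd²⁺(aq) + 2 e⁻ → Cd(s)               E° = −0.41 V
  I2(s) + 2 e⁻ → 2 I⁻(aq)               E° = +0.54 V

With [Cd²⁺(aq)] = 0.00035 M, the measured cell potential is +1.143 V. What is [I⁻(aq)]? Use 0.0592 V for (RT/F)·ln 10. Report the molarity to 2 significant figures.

0.029 M

I₂/I⁻ is the cathode (higher E°); E°cell = +0.54 − (−0.41) = +0.95 V with n = 2.
From the Nernst equation, log Q = n(E° − E)/0.0592 = 2·(+0.95 − (+1.143))/0.0592 = −6.520.
For I2(s) + Cd(s) → 2 I⁻(aq) + Cd²⁺(aq), the reaction quotient is Q = [I⁻(aq)]^2·[Cd²⁺(aq)].
Substituting the known concentrations and solving, log [I⁻(aq)] = −1.532 and [I⁻(aq)] = 0.029 M.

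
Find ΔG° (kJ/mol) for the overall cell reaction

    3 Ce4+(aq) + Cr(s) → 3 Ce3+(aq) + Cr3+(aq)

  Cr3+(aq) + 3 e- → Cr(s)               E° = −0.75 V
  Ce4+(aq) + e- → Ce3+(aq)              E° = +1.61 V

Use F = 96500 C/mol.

−683 kJ/mol

In the reaction as written Ce4+(aq) is reduced, so the Ce⁴⁺/Ce³⁺ couple is the cathode and Cr³⁺/Cr is the anode.
E°cell = +1.61 − (−0.75) = +2.36 V; balancing electrons gives n = 3.
ΔG° = −nFE°cell = −(3)(96500)(+2.36) J/mol = −683 kJ/mol.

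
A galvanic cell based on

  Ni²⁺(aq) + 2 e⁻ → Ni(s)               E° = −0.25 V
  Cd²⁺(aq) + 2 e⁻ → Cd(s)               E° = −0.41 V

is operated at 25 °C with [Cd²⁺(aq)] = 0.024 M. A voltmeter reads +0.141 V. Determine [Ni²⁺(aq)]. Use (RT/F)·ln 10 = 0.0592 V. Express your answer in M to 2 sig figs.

Ni²⁺/Ni is the cathode (higher E°); E°cell = −0.25 − (−0.41) = +0.16 V with n = 2.
Since E = E° − (0.0592/n)·log Q, log Q = n(E° − E)/0.0592 = 0.642.
The balanced reaction is Ni²⁺(aq) + Cd(s) → Ni(s) + Cd²⁺(aq), so Q = [Cd²⁺(aq)] / [Ni²⁺(aq)].
Isolating [Ni²⁺(aq)] in Q = 10^{0.642} yields log [Ni²⁺(aq)] = −2.262, i.e. 0.0055 M.

0.0055 M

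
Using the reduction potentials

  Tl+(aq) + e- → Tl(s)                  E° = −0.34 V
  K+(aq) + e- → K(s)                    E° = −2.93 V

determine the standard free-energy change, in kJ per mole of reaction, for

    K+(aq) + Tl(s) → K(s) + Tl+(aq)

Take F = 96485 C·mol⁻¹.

+250 kJ/mol

In the reaction as written K+(aq) is reduced, so the K⁺/K couple is the cathode and Tl⁺/Tl is the anode.
E°cell = −2.93 − (−0.34) = −2.59 V; balancing electrons gives n = 1.
ΔG° = −nFE°cell = −(1)(96485)(−2.59) J/mol = +250 kJ/mol.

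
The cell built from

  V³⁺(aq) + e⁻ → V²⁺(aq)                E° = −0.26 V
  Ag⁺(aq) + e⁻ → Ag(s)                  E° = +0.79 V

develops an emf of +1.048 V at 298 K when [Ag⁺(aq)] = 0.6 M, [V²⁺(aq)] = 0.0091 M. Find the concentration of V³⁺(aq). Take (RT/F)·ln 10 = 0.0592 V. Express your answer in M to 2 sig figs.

With Ag⁺/Ag at the cathode and V³⁺/V²⁺ at the anode, E°cell = +0.79 − (−0.26) = +1.05 V (n = 1).
From the Nernst equation, log Q = n(E° − E)/0.0592 = 1·(+1.05 − (+1.048))/0.0592 = 0.034.
For Ag⁺(aq) + V²⁺(aq) → Ag(s) + V³⁺(aq), the reaction quotient is Q = [V³⁺(aq)] / ([Ag⁺(aq)]·[V²⁺(aq)]).
Solving for the unknown gives log [V³⁺(aq)] = −2.229, so [V³⁺(aq)] ≈ 0.0059 M.

0.0059 M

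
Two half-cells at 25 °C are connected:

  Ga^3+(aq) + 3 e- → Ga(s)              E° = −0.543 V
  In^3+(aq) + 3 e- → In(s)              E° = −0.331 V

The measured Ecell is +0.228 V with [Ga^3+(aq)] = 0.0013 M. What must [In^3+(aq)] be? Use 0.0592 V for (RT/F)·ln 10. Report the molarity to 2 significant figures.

0.0084 M

In³⁺/In is the cathode (higher E°); E°cell = −0.331 − (−0.543) = +0.212 V with n = 3.
Since E = E° − (0.0592/n)·log Q, log Q = n(E° − E)/0.0592 = −0.811.
Balancing electrons gives In^3+(aq) + Ga(s) → In(s) + Ga^3+(aq); thus Q = [Ga^3+(aq)] / [In^3+(aq)].
Substituting the known concentrations and solving, log [In^3+(aq)] = −2.075 and [In^3+(aq)] = 0.0084 M.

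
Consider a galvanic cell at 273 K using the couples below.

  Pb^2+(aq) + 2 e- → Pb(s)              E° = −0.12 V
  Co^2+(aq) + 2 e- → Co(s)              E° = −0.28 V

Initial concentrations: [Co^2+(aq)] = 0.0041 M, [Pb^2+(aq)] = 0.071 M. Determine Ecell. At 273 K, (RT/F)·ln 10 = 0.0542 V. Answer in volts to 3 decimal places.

+0.194 V

Pb²⁺/Pb is reduced (cathode, E° = −0.12 V) and Co²⁺/Co is oxidized (anode).
E°cell = E°cat − E°an = −0.12 − (−0.28) = +0.16 V; n = 2.
The balanced reaction is Pb^2+(aq) + Co(s) → Pb(s) + Co^2+(aq), so Q = [Co^2+(aq)] / [Pb^2+(aq)] = 0.0577 and log Q = −1.238.
E = E° − (0.0542/n)·log Q = +0.16 − (0.0542/2)(−1.238) = +0.194 V.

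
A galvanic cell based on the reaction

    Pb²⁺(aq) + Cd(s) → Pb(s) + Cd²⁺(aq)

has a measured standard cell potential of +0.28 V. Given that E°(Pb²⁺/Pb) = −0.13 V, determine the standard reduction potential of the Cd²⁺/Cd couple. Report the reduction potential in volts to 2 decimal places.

−0.41 V

In the reaction as written the Pb²⁺/Pb couple is reduced (cathode) and Cd²⁺/Cd is oxidized (anode), so E°cell = E°(Pb²⁺/Pb) − E°(Cd²⁺/Cd).
E°(Cd²⁺/Cd) = E°(cathode) − E°cell = −0.13 − (+0.28) = −0.41 V.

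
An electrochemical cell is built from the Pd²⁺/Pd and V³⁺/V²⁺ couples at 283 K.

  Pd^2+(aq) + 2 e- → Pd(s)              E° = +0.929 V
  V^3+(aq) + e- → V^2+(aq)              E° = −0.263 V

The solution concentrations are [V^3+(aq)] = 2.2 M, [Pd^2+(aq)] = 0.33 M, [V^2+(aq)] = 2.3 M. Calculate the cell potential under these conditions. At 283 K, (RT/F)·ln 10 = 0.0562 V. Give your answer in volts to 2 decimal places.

Since E°(Pd²⁺/Pd) > E°(V³⁺/V²⁺), Pd²⁺/Pd serves as the cathode.
E°cell = +0.929 − (−0.263) = +1.192 V, with n = 2 electrons transferred.
Balancing gives Pd^2+(aq) + 2 V^2+(aq) → Pd(s) + 2 V^3+(aq); hence Q = [V^3+(aq)]^2 / ([Pd^2+(aq)]·[V^2+(aq)]^2) = 2.77 (log Q = 0.443).
By the Nernst equation, E = +1.192 − (0.0562/2)·(0.443) = +1.18 V.

+1.18 V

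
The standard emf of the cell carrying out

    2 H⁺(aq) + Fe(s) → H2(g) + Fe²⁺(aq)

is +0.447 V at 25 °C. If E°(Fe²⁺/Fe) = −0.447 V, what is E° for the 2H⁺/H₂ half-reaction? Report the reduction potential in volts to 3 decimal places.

In the reaction as written the 2H⁺/H₂ couple is reduced (cathode) and Fe²⁺/Fe is oxidized (anode), so E°cell = E°(2H⁺/H₂) − E°(Fe²⁺/Fe).
E°(2H⁺/H₂) = E°cell + E°(anode) = +0.447 + (−0.447) = +0.000 V.

+0.000 V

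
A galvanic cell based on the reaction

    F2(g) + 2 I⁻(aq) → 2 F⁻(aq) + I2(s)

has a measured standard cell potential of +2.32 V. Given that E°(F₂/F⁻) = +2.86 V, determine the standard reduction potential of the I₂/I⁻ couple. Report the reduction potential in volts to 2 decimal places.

+0.54 V

In the reaction as written the F₂/F⁻ couple is reduced (cathode) and I₂/I⁻ is oxidized (anode), so E°cell = E°(F₂/F⁻) − E°(I₂/I⁻).
E°(I₂/I⁻) = E°(cathode) − E°cell = +2.86 − (+2.32) = +0.54 V.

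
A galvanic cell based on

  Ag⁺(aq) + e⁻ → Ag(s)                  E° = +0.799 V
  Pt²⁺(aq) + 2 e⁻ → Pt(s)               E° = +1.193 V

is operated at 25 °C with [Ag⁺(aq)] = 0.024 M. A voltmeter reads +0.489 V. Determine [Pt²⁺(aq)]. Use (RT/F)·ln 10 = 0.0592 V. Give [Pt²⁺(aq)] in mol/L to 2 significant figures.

0.93 M

With Pt²⁺/Pt at the cathode and Ag⁺/Ag at the anode, E°cell = +1.193 − (+0.799) = +0.394 V (n = 2).
From the Nernst equation, log Q = n(E° − E)/0.0592 = 2·(+0.394 − (+0.489))/0.0592 = −3.209.
For Pt²⁺(aq) + 2 Ag(s) → Pt(s) + 2 Ag⁺(aq), the reaction quotient is Q = [Ag⁺(aq)]^2 / [Pt²⁺(aq)].
Solving for the unknown gives log [Pt²⁺(aq)] = −0.031, so [Pt²⁺(aq)] ≈ 0.93 M.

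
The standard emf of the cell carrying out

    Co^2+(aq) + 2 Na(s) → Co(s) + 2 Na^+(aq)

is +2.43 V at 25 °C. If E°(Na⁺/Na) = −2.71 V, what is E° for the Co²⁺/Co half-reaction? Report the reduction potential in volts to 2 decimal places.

−0.28 V

In the reaction as written the Co²⁺/Co couple is reduced (cathode) and Na⁺/Na is oxidized (anode), so E°cell = E°(Co²⁺/Co) − E°(Na⁺/Na).
E°(Co²⁺/Co) = E°cell + E°(anode) = +2.43 + (−2.71) = −0.28 V.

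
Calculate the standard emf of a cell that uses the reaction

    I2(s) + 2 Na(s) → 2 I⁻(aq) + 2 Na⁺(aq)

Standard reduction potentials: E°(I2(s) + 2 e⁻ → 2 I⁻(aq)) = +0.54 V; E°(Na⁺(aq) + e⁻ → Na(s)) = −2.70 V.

I2(s) gains electrons, so the I₂/I⁻ couple is the cathode; the Na⁺/Na couple is the anode.
E°cell = E°(cathode) − E°(anode) = +0.54 − (−2.70) = +3.24 V.
The positive value indicates the reaction is spontaneous as written.

+3.24 V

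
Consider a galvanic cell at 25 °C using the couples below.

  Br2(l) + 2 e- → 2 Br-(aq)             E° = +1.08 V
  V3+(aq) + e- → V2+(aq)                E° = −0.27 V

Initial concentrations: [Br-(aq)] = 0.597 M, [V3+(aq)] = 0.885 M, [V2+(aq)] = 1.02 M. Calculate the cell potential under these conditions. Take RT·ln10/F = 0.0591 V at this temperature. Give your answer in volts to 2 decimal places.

+1.37 V

Br₂/Br⁻ is reduced (cathode, E° = +1.08 V) and V³⁺/V²⁺ is oxidized (anode).
E°cell = E°cat − E°an = +1.08 − (−0.27) = +1.35 V; n = 2.
For the overall reaction Br2(l) + 2 V2+(aq) → 2 Br-(aq) + 2 V3+(aq), Q = ([Br-(aq)]^2·[V3+(aq)]^2) / [V2+(aq)]^2 = 0.268, giving log Q = −0.571.
Applying E = E° − (RT ln10/nF)·log Q gives +1.35 − (0.0591/2)(−0.571) = +1.37 V.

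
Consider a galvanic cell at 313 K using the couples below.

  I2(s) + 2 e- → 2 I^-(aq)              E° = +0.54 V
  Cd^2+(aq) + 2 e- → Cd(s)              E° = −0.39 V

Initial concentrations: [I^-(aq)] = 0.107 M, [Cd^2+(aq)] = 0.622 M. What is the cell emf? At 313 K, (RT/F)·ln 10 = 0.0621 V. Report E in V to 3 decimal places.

Since E°(I₂/I⁻) > E°(Cd²⁺/Cd), I₂/I⁻ serves as the cathode.
E°cell = E°cat − E°an = +0.54 − (−0.39) = +0.93 V; n = 2.
The balanced reaction is I2(s) + Cd(s) → 2 I^-(aq) + Cd^2+(aq), so Q = [I^-(aq)]^2·[Cd^2+(aq)] = 0.00712 and log Q = −2.147.
Applying E = E° − (RT ln10/nF)·log Q gives +0.93 − (0.0621/2)(−2.147) = +0.997 V.

+0.997 V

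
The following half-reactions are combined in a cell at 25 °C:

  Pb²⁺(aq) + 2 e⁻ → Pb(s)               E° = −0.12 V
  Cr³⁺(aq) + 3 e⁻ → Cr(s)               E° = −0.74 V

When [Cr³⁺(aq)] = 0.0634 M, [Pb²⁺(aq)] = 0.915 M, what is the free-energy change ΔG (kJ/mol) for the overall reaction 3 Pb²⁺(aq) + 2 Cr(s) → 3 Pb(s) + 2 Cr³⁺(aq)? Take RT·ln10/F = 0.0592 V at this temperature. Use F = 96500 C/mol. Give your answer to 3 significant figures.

The standard cell potential is −0.12 − (−0.74) = +0.62 V, with n = 6 electrons in the balanced equation.
Q = [Cr³⁺(aq)]^2 / [Pb²⁺(aq)]^3 = 0.00525, so log Q = −2.280 and E = +0.62 − (0.0592/6)(−2.280) = +0.6425 V.
Then ΔG = −nFE = −6 × 96500 × +0.6425 J/mol = −372 kJ/mol.

−372 kJ/mol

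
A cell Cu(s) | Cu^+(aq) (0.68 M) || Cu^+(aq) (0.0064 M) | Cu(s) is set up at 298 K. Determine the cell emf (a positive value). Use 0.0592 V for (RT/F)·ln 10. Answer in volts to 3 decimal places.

0.120 V

For a concentration cell E°cell = 0, since both electrodes use the same couple.
The compartment with the higher Cu^+(aq) concentration (0.68 M) acts as the cathode; ions are reduced there and produced at the dilute (0.0064 M) anode.
With n = 1, Ecell = −(0.0592/1)·log([dilute]/[conc]) = −(0.0592/1)·log(0.0064/0.68) = +0.120 V.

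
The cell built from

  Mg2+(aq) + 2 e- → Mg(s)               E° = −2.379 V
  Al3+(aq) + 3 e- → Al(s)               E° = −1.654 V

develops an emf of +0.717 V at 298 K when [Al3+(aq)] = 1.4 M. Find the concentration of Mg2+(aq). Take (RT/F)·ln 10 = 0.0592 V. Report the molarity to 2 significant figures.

2.3 M

Al³⁺/Al is the cathode (higher E°); E°cell = −1.654 − (−2.379) = +0.725 V with n = 6.
From the Nernst equation, log Q = n(E° − E)/0.0592 = 6·(+0.725 − (+0.717))/0.0592 = 0.811.
The balanced reaction is 2 Al3+(aq) + 3 Mg(s) → 2 Al(s) + 3 Mg2+(aq), so Q = [Mg2+(aq)]^3 / [Al3+(aq)]^2.
Solving for the unknown gives log [Mg2+(aq)] = 0.368, so [Mg2+(aq)] ≈ 2.3 M.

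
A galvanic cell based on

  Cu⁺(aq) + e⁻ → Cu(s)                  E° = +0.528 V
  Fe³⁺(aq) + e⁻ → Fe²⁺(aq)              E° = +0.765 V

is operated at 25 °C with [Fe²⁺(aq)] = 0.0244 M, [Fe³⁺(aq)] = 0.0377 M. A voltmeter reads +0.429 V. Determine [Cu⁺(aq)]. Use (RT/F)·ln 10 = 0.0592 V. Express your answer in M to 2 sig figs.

Fe³⁺/Fe²⁺ is the cathode (higher E°); E°cell = +0.765 − (+0.528) = +0.237 V with n = 1.
From the Nernst equation, log Q = n(E° − E)/0.0592 = 1·(+0.237 − (+0.429))/0.0592 = −3.243.
Balancing electrons gives Fe³⁺(aq) + Cu(s) → Fe²⁺(aq) + Cu⁺(aq); thus Q = ([Fe²⁺(aq)]·[Cu⁺(aq)]) / [Fe³⁺(aq)].
Substituting the known concentrations and solving, log [Cu⁺(aq)] = −3.054 and [Cu⁺(aq)] = 0.00088 M.

0.00088 M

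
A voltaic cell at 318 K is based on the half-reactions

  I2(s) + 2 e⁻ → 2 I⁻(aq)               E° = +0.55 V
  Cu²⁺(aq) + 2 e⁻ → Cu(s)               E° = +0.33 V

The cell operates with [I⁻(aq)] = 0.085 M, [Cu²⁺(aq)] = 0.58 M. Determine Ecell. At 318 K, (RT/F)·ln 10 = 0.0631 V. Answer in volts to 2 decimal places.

Since E°(I₂/I⁻) > E°(Cu²⁺/Cu), I₂/I⁻ serves as the cathode.
E°cell = E°cat − E°an = +0.55 − (+0.33) = +0.22 V; n = 2.
The balanced reaction is I2(s) + Cu(s) → 2 I⁻(aq) + Cu²⁺(aq), so Q = [I⁻(aq)]^2·[Cu²⁺(aq)] = 0.00419 and log Q = −2.378.
Applying E = E° − (RT ln10/nF)·log Q gives +0.22 − (0.0631/2)(−2.378) = +0.30 V.

+0.30 V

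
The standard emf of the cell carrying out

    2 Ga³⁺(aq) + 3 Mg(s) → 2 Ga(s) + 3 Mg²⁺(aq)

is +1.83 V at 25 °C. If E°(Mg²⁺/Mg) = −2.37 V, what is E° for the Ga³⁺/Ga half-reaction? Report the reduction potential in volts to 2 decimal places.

In the reaction as written the Ga³⁺/Ga couple is reduced (cathode) and Mg²⁺/Mg is oxidized (anode), so E°cell = E°(Ga³⁺/Ga) − E°(Mg²⁺/Mg).
E°(Ga³⁺/Ga) = E°cell + E°(anode) = +1.83 + (−2.37) = −0.54 V.

−0.54 V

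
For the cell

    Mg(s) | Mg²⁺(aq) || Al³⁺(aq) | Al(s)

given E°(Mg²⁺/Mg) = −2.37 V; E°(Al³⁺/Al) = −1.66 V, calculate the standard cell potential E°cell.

By convention the left-hand electrode in cell notation is the anode (oxidation) and the right-hand electrode is the cathode (reduction).
E°cell = E°(right) − E°(left) = −1.66 − (−2.37) = +0.71 V.

+0.71 V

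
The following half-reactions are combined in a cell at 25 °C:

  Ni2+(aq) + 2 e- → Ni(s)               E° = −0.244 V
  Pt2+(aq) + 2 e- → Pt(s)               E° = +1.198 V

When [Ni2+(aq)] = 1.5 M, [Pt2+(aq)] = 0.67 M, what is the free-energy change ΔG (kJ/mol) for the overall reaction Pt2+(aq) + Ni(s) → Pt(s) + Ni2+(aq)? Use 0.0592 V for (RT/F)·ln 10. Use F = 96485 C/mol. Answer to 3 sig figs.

E°cell = +1.198 − (−0.244) = +1.442 V; the balanced reaction transfers n = 2 electrons.
Here Q = [Ni2+(aq)] / [Pt2+(aq)] = 2.24 (log Q = 0.350), giving E = +1.442 − (0.0592/2)·(0.350) = +1.4316 V.
ΔG = −nFE = −(2)(96485)(+1.4316) J/mol = −276 kJ/mol.

−276 kJ/mol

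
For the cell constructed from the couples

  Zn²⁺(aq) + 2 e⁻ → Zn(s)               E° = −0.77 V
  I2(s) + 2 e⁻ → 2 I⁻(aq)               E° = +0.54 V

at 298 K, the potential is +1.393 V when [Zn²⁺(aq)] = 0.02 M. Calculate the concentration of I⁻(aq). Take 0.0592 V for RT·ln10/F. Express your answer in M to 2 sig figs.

0.28 M

With I₂/I⁻ at the cathode and Zn²⁺/Zn at the anode, E°cell = +0.54 − (−0.77) = +1.31 V (n = 2).
Rearranging E = E° − (0.0592/n)·log Q gives log Q = 2(+1.31 − (+1.393))/0.0592 = −2.804.
Balancing electrons gives I2(s) + Zn(s) → 2 I⁻(aq) + Zn²⁺(aq); thus Q = [I⁻(aq)]^2·[Zn²⁺(aq)].
Solving for the unknown gives log [I⁻(aq)] = −0.553, so [I⁻(aq)] ≈ 0.28 M.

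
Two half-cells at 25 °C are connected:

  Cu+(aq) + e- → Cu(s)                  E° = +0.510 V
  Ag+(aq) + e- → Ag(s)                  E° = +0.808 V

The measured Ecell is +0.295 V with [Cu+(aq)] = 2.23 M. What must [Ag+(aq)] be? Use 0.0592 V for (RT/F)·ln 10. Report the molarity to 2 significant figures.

With Ag⁺/Ag at the cathode and Cu⁺/Cu at the anode, E°cell = +0.808 − (+0.510) = +0.298 V (n = 1).
From the Nernst equation, log Q = n(E° − E)/0.0592 = 1·(+0.298 − (+0.295))/0.0592 = 0.051.
Balancing electrons gives Ag+(aq) + Cu(s) → Ag(s) + Cu+(aq); thus Q = [Cu+(aq)] / [Ag+(aq)].
Isolating [Ag+(aq)] in Q = 10^{0.051} yields log [Ag+(aq)] = 0.297, i.e. 2.0 M.

2.0 M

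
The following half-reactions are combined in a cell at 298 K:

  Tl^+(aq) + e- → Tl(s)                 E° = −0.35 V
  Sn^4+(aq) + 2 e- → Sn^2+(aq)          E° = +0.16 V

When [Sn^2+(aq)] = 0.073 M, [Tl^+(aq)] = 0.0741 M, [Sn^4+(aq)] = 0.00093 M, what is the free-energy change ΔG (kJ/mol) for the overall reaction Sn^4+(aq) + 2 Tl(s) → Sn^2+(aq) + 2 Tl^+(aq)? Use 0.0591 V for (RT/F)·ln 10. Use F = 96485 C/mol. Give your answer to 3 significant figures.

−100 kJ/mol

The standard cell potential is +0.16 − (−0.35) = +0.51 V, with n = 2 electrons in the balanced equation.
Q = ([Sn^2+(aq)]·[Tl^+(aq)]^2) / [Sn^4+(aq)] = 0.431, so log Q = −0.366 and E = +0.51 − (0.0591/2)(−0.366) = +0.5208 V.
Then ΔG = −nFE = −2 × 96485 × +0.5208 J/mol = −100 kJ/mol.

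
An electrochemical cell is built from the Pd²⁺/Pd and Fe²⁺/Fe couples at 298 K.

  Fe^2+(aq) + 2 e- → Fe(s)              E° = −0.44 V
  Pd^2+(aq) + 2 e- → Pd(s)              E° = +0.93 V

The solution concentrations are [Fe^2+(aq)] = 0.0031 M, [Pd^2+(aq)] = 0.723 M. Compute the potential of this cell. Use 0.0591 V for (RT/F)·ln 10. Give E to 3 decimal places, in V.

+1.440 V

Since E°(Pd²⁺/Pd) > E°(Fe²⁺/Fe), Pd²⁺/Pd serves as the cathode.
The standard potential is +0.93 − (−0.44) = +1.37 V and the balanced reaction transfers n = 2 electrons.
For the overall reaction Pd^2+(aq) + Fe(s) → Pd(s) + Fe^2+(aq), Q = [Fe^2+(aq)] / [Pd^2+(aq)] = 0.00429, giving log Q = −2.368.
By the Nernst equation, E = +1.37 − (0.0591/2)·(−2.368) = +1.440 V.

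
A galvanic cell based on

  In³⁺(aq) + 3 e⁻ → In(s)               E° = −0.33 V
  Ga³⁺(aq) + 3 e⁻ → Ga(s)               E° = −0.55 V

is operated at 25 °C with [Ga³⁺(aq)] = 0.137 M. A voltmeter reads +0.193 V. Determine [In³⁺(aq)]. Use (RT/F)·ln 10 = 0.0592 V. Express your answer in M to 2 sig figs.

The In³⁺/In couple has the larger reduction potential, so it is the cathode: E°cell = −0.33 − (−0.55) = +0.22 V and n = 3.
Rearranging E = E° − (0.0592/n)·log Q gives log Q = 3(+0.22 − (+0.193))/0.0592 = 1.368.
The balanced reaction is In³⁺(aq) + Ga(s) → In(s) + Ga³⁺(aq), so Q = [Ga³⁺(aq)] / [In³⁺(aq)].
Substituting the known concentrations and solving, log [In³⁺(aq)] = −2.231 and [In³⁺(aq)] = 0.0059 M.

0.0059 M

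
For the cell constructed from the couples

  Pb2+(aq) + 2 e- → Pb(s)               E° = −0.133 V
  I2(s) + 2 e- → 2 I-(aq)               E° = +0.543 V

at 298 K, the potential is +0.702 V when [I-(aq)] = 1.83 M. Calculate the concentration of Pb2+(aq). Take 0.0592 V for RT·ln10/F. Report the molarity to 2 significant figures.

0.040 M

With I₂/I⁻ at the cathode and Pb²⁺/Pb at the anode, E°cell = +0.543 − (−0.133) = +0.676 V (n = 2).
Rearranging E = E° − (0.0592/n)·log Q gives log Q = 2(+0.676 − (+0.702))/0.0592 = −0.878.
Balancing electrons gives I2(s) + Pb(s) → 2 I-(aq) + Pb2+(aq); thus Q = [I-(aq)]^2·[Pb2+(aq)].
Isolating [Pb2+(aq)] in Q = 10^{−0.878} yields log [Pb2+(aq)] = −1.403, i.e. 0.040 M.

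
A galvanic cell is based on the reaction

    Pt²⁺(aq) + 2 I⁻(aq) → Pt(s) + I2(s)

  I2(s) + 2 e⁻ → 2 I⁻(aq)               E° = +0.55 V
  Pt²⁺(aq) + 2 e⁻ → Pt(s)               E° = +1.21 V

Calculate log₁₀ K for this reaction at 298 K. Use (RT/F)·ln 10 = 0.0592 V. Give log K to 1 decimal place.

The Pt²⁺/Pt couple is reduced (cathode); E°cell = +1.21 − (+0.55) = +0.66 V with n = 2.
At equilibrium E = 0, so log K = nE°cell / 0.0592 = (2)(+0.66) / 0.0592 = 22.3.

log K = 22.3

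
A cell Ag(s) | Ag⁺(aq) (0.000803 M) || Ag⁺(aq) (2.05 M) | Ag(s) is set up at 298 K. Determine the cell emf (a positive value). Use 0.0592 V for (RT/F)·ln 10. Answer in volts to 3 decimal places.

For a concentration cell E°cell = 0, since both electrodes use the same couple.
The compartment with the higher Ag⁺(aq) concentration (2.05 M) acts as the cathode; ions are reduced there and produced at the dilute (0.000803 M) anode.
With n = 1, Ecell = −(0.0592/1)·log([dilute]/[conc]) = −(0.0592/1)·log(0.000803/2.05) = +0.202 V.

0.202 V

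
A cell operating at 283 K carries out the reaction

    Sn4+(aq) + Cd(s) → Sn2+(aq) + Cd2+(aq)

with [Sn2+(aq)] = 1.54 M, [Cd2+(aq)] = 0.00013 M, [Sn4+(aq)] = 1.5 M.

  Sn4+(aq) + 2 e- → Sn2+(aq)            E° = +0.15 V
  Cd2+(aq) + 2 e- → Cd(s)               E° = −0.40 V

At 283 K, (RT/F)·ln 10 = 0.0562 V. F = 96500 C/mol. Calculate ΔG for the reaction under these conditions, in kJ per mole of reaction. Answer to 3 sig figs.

E°cell = +0.15 − (−0.40) = +0.55 V; the balanced reaction transfers n = 2 electrons.
The reaction quotient is ([Sn2+(aq)]·[Cd2+(aq)]) / [Sn4+(aq)] = 0.000133; by Nernst, E = +0.55 − (0.0562/2)(−3.875) = +0.6589 V.
Then ΔG = −nFE = −2 × 96500 × +0.6589 J/mol = −127 kJ/mol.

−127 kJ/mol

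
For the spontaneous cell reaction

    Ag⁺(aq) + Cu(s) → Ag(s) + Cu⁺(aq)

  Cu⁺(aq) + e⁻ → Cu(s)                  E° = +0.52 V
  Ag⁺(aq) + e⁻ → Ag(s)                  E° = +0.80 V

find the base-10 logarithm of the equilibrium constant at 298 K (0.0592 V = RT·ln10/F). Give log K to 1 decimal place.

The Ag⁺/Ag couple is reduced (cathode); E°cell = +0.80 − (+0.52) = +0.28 V with n = 1.
At equilibrium E = 0, so log K = nE°cell / 0.0592 = (1)(+0.28) / 0.0592 = 4.7.

log K = 4.7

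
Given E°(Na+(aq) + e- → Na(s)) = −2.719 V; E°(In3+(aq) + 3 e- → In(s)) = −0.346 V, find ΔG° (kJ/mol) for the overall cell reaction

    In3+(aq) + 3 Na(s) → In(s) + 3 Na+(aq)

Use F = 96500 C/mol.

−687 kJ/mol

In the reaction as written In3+(aq) is reduced, so the In³⁺/In couple is the cathode and Na⁺/Na is the anode.
E°cell = −0.346 − (−2.719) = +2.373 V; balancing electrons gives n = 3.
ΔG° = −nFE°cell = −(3)(96500)(+2.373) J/mol = −687 kJ/mol.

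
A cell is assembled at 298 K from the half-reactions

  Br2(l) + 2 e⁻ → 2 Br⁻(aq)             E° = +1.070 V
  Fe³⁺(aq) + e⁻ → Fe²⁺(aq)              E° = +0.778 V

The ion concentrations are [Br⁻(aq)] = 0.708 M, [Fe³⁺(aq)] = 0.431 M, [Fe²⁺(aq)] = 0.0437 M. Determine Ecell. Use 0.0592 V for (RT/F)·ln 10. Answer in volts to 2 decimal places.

+0.24 V

The Br₂/Br⁻ couple has the more positive E°, so it is the cathode; Fe³⁺/Fe²⁺ is the anode.
E°cell = E°cat − E°an = +1.070 − (+0.778) = +0.292 V; n = 2.
The balanced reaction is Br2(l) + 2 Fe²⁺(aq) → 2 Br⁻(aq) + 2 Fe³⁺(aq), so Q = ([Br⁻(aq)]^2·[Fe³⁺(aq)]^2) / [Fe²⁺(aq)]^2 = 48.8 and log Q = 1.688.
Applying E = E° − (RT ln10/nF)·log Q gives +0.292 − (0.0592/2)(1.688) = +0.24 V.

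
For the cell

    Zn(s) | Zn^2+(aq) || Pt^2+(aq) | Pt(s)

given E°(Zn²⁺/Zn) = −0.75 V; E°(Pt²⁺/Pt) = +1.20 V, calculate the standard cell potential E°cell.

By convention the left-hand electrode in cell notation is the anode (oxidation) and the right-hand electrode is the cathode (reduction).
E°cell = E°(right) − E°(left) = +1.20 − (−0.75) = +1.95 V.

+1.95 V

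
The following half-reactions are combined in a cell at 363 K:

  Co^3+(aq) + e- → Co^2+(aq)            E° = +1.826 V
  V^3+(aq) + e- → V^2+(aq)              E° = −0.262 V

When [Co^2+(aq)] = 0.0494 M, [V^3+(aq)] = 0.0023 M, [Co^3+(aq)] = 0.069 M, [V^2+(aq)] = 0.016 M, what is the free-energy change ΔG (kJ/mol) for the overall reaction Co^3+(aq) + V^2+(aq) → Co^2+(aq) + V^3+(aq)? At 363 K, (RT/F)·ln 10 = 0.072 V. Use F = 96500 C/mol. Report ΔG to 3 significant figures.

With Co³⁺/Co²⁺ reduced at the cathode, E°cell = +1.826 − (−0.262) = +2.088 V and n = 1.
Q = ([Co^2+(aq)]·[V^3+(aq)]) / ([Co^3+(aq)]·[V^2+(aq)]) = 0.103, so log Q = −0.988 and E = +2.088 − (0.072/1)(−0.988) = +2.1591 V.
Finally ΔG = −nFE = −(1)(96500 C/mol)(+2.1591 V) = −208 kJ/mol.

−208 kJ/mol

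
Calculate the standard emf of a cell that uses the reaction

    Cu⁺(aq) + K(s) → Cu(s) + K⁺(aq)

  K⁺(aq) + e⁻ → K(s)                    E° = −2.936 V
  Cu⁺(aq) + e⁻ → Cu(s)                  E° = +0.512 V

+3.448 V

In the reaction as written, Cu⁺(aq) is reduced (cathode) and K⁺(aq) is produced by oxidation at the anode.
E°cell = E°(cathode) − E°(anode) = +0.512 − (−2.936) = +3.448 V.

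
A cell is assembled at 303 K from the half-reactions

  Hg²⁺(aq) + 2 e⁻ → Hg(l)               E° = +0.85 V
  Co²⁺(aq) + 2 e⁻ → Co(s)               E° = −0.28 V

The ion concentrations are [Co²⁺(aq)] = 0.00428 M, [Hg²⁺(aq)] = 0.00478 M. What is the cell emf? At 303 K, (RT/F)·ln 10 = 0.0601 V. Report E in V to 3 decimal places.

Hg²⁺/Hg is reduced (cathode, E° = +0.85 V) and Co²⁺/Co is oxidized (anode).
E°cell = E°cat − E°an = +0.85 − (−0.28) = +1.13 V; n = 2.
The balanced reaction is Hg²⁺(aq) + Co(s) → Hg(l) + Co²⁺(aq), so Q = [Co²⁺(aq)] / [Hg²⁺(aq)] = 0.895 and log Q = −0.048.
By the Nernst equation, E = +1.13 − (0.0601/2)·(−0.048) = +1.131 V.

+1.131 V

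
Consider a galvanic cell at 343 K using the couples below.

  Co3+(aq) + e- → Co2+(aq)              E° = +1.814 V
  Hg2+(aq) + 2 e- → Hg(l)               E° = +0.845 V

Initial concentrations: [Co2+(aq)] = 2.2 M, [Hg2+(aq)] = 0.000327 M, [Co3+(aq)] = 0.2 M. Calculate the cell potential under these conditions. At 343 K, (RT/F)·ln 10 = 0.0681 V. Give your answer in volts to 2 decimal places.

+1.02 V

The Co³⁺/Co²⁺ couple has the more positive E°, so it is the cathode; Hg²⁺/Hg is the anode.
The standard potential is +1.814 − (+0.845) = +0.969 V and the balanced reaction transfers n = 2 electrons.
Balancing gives 2 Co3+(aq) + Hg(l) → 2 Co2+(aq) + Hg2+(aq); hence Q = ([Co2+(aq)]^2·[Hg2+(aq)]) / [Co3+(aq)]^2 = 0.0396 (log Q = −1.403).
Applying E = E° − (RT ln10/nF)·log Q gives +0.969 − (0.0681/2)(−1.403) = +1.02 V.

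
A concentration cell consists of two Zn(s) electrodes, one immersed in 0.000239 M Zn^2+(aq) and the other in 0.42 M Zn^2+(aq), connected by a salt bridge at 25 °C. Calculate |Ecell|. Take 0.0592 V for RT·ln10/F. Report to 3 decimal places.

0.096 V

For a concentration cell E°cell = 0, since both electrodes use the same couple.
The compartment with the higher Zn^2+(aq) concentration (0.42 M) acts as the cathode; ions are reduced there and produced at the dilute (0.000239 M) anode.
With n = 2, Ecell = −(0.0592/2)·log([dilute]/[conc]) = −(0.0592/2)·log(0.000239/0.42) = +0.096 V.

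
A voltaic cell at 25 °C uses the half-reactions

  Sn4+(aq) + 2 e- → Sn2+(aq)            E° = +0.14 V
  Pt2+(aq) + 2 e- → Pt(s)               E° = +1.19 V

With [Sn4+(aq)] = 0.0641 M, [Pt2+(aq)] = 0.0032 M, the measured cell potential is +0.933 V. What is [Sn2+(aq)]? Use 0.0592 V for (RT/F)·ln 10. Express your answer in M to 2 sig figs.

With Pt²⁺/Pt at the cathode and Sn⁴⁺/Sn²⁺ at the anode, E°cell = +1.19 − (+0.14) = +1.05 V (n = 2).
Rearranging E = E° − (0.0592/n)·log Q gives log Q = 2(+1.05 − (+0.933))/0.0592 = 3.953.
Balancing electrons gives Pt2+(aq) + Sn2+(aq) → Pt(s) + Sn4+(aq); thus Q = [Sn4+(aq)] / ([Pt2+(aq)]·[Sn2+(aq)]).
Isolating [Sn2+(aq)] in Q = 10^{3.953} yields log [Sn2+(aq)] = −2.651, i.e. 0.0022 M.

0.0022 M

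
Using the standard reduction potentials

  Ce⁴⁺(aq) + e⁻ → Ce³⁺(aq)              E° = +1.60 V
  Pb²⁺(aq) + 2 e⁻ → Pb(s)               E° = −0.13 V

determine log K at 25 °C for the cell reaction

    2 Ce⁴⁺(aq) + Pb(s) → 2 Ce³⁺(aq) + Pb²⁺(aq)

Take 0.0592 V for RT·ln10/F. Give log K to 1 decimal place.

log K = 58.4

The Ce⁴⁺/Ce³⁺ couple is reduced (cathode); E°cell = +1.60 − (−0.13) = +1.73 V with n = 2.
At equilibrium E = 0, so log K = nE°cell / 0.0592 = (2)(+1.73) / 0.0592 = 58.4.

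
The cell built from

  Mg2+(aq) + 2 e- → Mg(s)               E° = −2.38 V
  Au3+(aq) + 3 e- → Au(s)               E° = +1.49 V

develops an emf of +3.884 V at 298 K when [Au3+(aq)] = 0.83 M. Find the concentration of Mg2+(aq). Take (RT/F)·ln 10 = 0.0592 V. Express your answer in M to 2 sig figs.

With Au³⁺/Au at the cathode and Mg²⁺/Mg at the anode, E°cell = +1.49 − (−2.38) = +3.87 V (n = 6).
Rearranging E = E° − (0.0592/n)·log Q gives log Q = 6(+3.87 − (+3.884))/0.0592 = −1.419.
For 2 Au3+(aq) + 3 Mg(s) → 2 Au(s) + 3 Mg2+(aq), the reaction quotient is Q = [Mg2+(aq)]^3 / [Au3+(aq)]^2.
Isolating [Mg2+(aq)] in Q = 10^{−1.419} yields log [Mg2+(aq)] = −0.527, i.e. 0.30 M.

0.30 M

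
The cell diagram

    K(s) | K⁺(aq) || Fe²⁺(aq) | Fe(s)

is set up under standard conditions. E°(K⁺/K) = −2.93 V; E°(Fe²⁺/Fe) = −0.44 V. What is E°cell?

+2.49 V

By convention the left-hand electrode in cell notation is the anode (oxidation) and the right-hand electrode is the cathode (reduction).
E°cell = E°(right) − E°(left) = −0.44 − (−2.93) = +2.49 V.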